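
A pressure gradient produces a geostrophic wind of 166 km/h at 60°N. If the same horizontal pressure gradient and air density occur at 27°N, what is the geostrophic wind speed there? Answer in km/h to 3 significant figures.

317 km/h

With the same pressure gradient and density, V_g ∝ 1/f ∝ 1/sin φ.
V₂ = V₁ · sin φ₁ / sin φ₂ = 166 × sin 60° / sin 27°
V₂ = 166 × 0.8660/0.4540 = 317 km/h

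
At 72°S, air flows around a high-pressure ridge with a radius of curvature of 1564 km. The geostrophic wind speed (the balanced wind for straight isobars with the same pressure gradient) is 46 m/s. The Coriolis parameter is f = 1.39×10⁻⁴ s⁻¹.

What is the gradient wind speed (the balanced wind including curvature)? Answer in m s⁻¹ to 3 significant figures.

Around a high, pressure-gradient force acts outward with centrifugal, so Coriolis balances both:
fV = (1/ρ)|∂P/∂n| + V²/R  →  V² − fR·V + fR·V_g = 0
With fR = 1.39×10⁻⁴ × 1564×10³ m = 217 m/s:
V = [fR − √((fR)² − 4 fR V_g)]/2 = [217 − √(217² − 4×217×46)]/2 = 66.1 m/s
Supergeostrophic (V > V_g = 46 m/s), as expected around a high.

66.1 m s⁻¹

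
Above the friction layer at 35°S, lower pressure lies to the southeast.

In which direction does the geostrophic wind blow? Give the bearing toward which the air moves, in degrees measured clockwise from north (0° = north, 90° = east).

045°

The pressure-gradient force points toward the southeast (bearing 135°).
Geostrophic balance: in the Southern Hemisphere the Coriolis force deflects motion to the left, so the geostrophic wind blows 90° to the left of the pressure-gradient force (low pressure on the right).
Rotating 135° by 90° counterclockwise gives 045° — the wind blows toward the northeast.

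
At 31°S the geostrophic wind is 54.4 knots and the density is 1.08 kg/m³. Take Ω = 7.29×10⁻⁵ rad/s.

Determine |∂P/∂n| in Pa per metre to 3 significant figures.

2.27×10⁻³ Pa/m

Coriolis parameter at 31°S:
f = 2Ω sin φ = 2 × 7.29×10⁻⁵ × sin 31° = 7.51×10⁻⁵ s⁻¹
Wind speed in SI: 54.4 knots = 28.0 m/s
Geostrophic balance rearranged: |∂P/∂n| = f ρ V_g
|∂P/∂n| = 7.51×10⁻⁵ × 1.08 × 28.0 = 2.27×10⁻³ Pa/m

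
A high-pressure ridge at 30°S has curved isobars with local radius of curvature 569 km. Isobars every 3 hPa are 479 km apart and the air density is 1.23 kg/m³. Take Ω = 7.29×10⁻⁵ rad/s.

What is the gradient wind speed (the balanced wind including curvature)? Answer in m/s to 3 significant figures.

Coriolis parameter at 30°S:
f = 2Ω sin φ = 2 × 7.29×10⁻⁵ × sin 30° = 7.29×10⁻⁵ s⁻¹
Pressure gradient: |∂P/∂n| = 300 Pa / 479000 m = 6.26×10⁻⁴ Pa/m
Geostrophic speed: V_g = |∂P/∂n|/(fρ) = 6.26×10⁻⁴/(7.29×10⁻⁵ × 1.23) = 6.98 m/s
Around a high, pressure-gradient force acts outward with centrifugal, so Coriolis balances both:
fV = (1/ρ)|∂P/∂n| + V²/R  →  V² − fR·V + fR·V_g = 0
With fR = 7.29×10⁻⁵ × 569×10³ m = 41.5 m/s:
V = [fR − √((fR)² − 4 fR V_g)]/2 = [41.5 − √(41.5² − 4×41.5×6.98)]/2 = 8.89 m/s
Supergeostrophic (V > V_g = 6.98 m/s), as expected around a high.

8.89 m/s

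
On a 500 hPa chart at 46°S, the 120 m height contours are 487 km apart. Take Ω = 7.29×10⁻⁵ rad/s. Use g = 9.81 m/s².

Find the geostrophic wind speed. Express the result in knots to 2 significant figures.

45 knots

Coriolis parameter at 46°S:
f = 2Ω sin φ = 2 × 7.29×10⁻⁵ × sin 46° = 1.05×10⁻⁴ s⁻¹
Height gradient: |∂Z/∂n| = 120 m / 487000 m = 2.46×10⁻⁴
On a pressure surface, geostrophic balance gives V_g = (g/f)|∂Z/∂n|:
V_g = 9.81 × 2.46×10⁻⁴ / 1.05×10⁻⁴ = 23.0 m/s
Converting: 23.0 m/s × 1.944 = 45 knots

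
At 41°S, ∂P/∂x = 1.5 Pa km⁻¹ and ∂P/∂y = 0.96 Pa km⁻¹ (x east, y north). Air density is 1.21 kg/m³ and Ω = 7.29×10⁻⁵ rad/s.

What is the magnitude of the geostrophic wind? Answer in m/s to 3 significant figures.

Coriolis parameter at 41°S:
f = 2Ω sin φ = 2 × 7.29×10⁻⁵ × sin 41° = 9.57×10⁻⁵ s⁻¹
In the Southern Hemisphere f is negative: f = −9.57×10⁻⁵ s⁻¹.
Component geostrophic relations (x east, y north):
u_g = −(1/(fρ)) ∂P/∂y,  v_g = (1/(fρ)) ∂P/∂x
u_g = −(0.96×10⁻³)/(−9.57×10⁻⁵ × 1.21) = 8.29 m/s;  v_g = (1.5×10⁻³)/(−9.57×10⁻⁵ × 1.21) = −13.0 m/s
|V_g| = √(u_g² + v_g²) = 15.4 m/s

15.4 m/s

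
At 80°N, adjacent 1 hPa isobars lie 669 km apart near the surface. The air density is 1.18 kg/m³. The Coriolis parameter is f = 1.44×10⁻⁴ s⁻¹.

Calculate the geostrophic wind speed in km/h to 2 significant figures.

3.2 km/h

Pressure gradient: |∂P/∂n| = 100 Pa / 669000 m = 1.49×10⁻⁴ Pa/m
Geostrophic balance (pressure-gradient force = Coriolis force):
V_g = (1/(fρ)) |∂P/∂n| = 1.49×10⁻⁴ / (1.44×10⁻⁴ × 1.18) = 0.880 m/s
Converting: 0.880 m/s × 3.6 = 3.2 km/h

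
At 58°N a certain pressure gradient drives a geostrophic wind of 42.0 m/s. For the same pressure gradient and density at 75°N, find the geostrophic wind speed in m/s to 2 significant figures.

With the same pressure gradient and density, V_g ∝ 1/f ∝ 1/sin φ.
V₂ = V₁ · sin φ₁ / sin φ₂ = 42.0 × sin 58° / sin 75°
V₂ = 42.0 × 0.8480/0.9659 = 37 m/s

37 m/s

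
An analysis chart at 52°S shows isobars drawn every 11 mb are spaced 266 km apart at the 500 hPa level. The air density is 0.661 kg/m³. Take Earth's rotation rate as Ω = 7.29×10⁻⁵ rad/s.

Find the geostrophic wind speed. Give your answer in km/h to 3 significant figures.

Coriolis parameter at 52°S:
f = 2Ω sin φ = 2 × 7.29×10⁻⁵ × sin 52° = 1.15×10⁻⁴ s⁻¹
Pressure gradient: |∂P/∂n| = 1100 Pa / 266000 m = 4.14×10⁻³ Pa/m
Geostrophic balance (pressure-gradient force = Coriolis force):
V_g = (1/(fρ)) |∂P/∂n| = 4.14×10⁻³ / (1.15×10⁻⁴ × 0.661) = 54.5 m/s
Converting: 54.5 m/s × 3.6 = 196 km/h

196 km/h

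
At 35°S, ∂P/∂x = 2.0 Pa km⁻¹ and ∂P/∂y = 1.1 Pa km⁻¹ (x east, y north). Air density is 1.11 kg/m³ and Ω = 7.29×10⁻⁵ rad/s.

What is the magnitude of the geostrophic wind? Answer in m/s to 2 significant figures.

Coriolis parameter at 35°S:
f = 2Ω sin φ = 2 × 7.29×10⁻⁵ × sin 35° = 8.36×10⁻⁵ s⁻¹
In the Southern Hemisphere f is negative: f = −8.36×10⁻⁵ s⁻¹.
Component geostrophic relations (x east, y north):
u_g = −(1/(fρ)) ∂P/∂y,  v_g = (1/(fρ)) ∂P/∂x
u_g = −(1.1×10⁻³)/(−8.36×10⁻⁵ × 1.11) = 11.9 m/s;  v_g = (2.0×10⁻³)/(−8.36×10⁻⁵ × 1.11) = −21.5 m/s
|V_g| = √(u_g² + v_g²) = 24.6 m/s

25 m/s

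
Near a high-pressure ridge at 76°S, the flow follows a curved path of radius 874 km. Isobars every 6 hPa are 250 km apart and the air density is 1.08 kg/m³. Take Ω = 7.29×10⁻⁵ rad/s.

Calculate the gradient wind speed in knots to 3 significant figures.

35.9 knots

Coriolis parameter at 76°S:
f = 2Ω sin φ = 2 × 7.29×10⁻⁵ × sin 76° = 1.41×10⁻⁴ s⁻¹
Pressure gradient: |∂P/∂n| = 600 Pa / 250000 m = 2.40×10⁻³ Pa/m
Geostrophic speed: V_g = |∂P/∂n|/(fρ) = 2.40×10⁻³/(1.41×10⁻⁴ × 1.08) = 15.7 m/s
Around a high, pressure-gradient force acts outward with centrifugal, so Coriolis balances both:
fV = (1/ρ)|∂P/∂n| + V²/R  →  V² − fR·V + fR·V_g = 0
With fR = 1.41×10⁻⁴ × 874×10³ m = 124 m/s:
V = [fR − √((fR)² − 4 fR V_g)]/2 = [124 − √(124² − 4×124×15.7)]/2 = 18.5 m/s
Supergeostrophic (V > V_g = 15.7 m/s), as expected around a high.
Converting: 18.5 m/s × 1.944 = 35.9 knots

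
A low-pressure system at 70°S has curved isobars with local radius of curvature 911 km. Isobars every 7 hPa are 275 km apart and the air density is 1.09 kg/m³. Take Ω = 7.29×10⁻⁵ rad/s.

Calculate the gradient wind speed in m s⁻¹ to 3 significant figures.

15.2 m s⁻¹

Coriolis parameter at 70°S:
f = 2Ω sin φ = 2 × 7.29×10⁻⁵ × sin 70° = 1.37×10⁻⁴ s⁻¹
Pressure gradient: |∂P/∂n| = 700 Pa / 275000 m = 2.55×10⁻³ Pa/m
Geostrophic speed: V_g = |∂P/∂n|/(fρ) = 2.55×10⁻³/(1.37×10⁻⁴ × 1.09) = 17.0 m/s
Around a low, centrifugal force acts outward with Coriolis, so pressure-gradient force balances both:
(1/ρ)|∂P/∂n| = fV + V²/R  →  V² + fR·V − fR·V_g = 0
With fR = 1.37×10⁻⁴ × 911×10³ m = 125 m/s:
V = [−fR + √((fR)² + 4 fR V_g)]/2 = [−125 + √(125² + 4×125×17)]/2 = 15.2 m/s
Subgeostrophic (V < V_g = 17 m/s), as expected around a low.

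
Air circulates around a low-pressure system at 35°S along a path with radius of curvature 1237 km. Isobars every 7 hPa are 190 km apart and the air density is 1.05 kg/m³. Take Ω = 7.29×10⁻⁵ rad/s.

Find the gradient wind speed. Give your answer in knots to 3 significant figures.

Coriolis parameter at 35°S:
f = 2Ω sin φ = 2 × 7.29×10⁻⁵ × sin 35° = 8.36×10⁻⁵ s⁻¹
Pressure gradient: |∂P/∂n| = 700 Pa / 190000 m = 3.68×10⁻³ Pa/m
Geostrophic speed: V_g = |∂P/∂n|/(fρ) = 3.68×10⁻³/(8.36×10⁻⁵ × 1.05) = 42.0 m/s
Around a low, centrifugal force acts outward with Coriolis, so pressure-gradient force balances both:
(1/ρ)|∂P/∂n| = fV + V²/R  →  V² + fR·V − fR·V_g = 0
With fR = 8.36×10⁻⁵ × 1237×10³ m = 103 m/s:
V = [−fR + √((fR)² + 4 fR V_g)]/2 = [−103 + √(103² + 4×103×42)]/2 = 32 m/s
Subgeostrophic (V < V_g = 42 m/s), as expected around a low.
Converting: 32 m/s × 1.944 = 62.3 knots

62.3 knots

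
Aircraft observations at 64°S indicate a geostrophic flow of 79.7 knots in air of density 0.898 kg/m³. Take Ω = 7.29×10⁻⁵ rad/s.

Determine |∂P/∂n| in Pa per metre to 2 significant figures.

4.8×10⁻³ Pa/m

Coriolis parameter at 64°S:
f = 2Ω sin φ = 2 × 7.29×10⁻⁵ × sin 64° = 1.31×10⁻⁴ s⁻¹
Wind speed in SI: 79.7 knots = 41.0 m/s
Geostrophic balance rearranged: |∂P/∂n| = f ρ V_g
|∂P/∂n| = 1.31×10⁻⁴ × 0.898 × 41.0 = 4.82×10⁻³ Pa/m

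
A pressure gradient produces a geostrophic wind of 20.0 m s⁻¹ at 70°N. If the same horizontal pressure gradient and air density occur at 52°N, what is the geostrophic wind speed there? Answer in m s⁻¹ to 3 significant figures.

With the same pressure gradient and density, V_g ∝ 1/f ∝ 1/sin φ.
V₂ = V₁ · sin φ₁ / sin φ₂ = 20.0 × sin 70° / sin 52°
V₂ = 20.0 × 0.9397/0.7880 = 23.8 m s⁻¹

23.8 m s⁻¹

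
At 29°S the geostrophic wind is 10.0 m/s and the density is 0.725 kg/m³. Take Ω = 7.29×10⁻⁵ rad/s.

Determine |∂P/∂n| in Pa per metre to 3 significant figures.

Coriolis parameter at 29°S:
f = 2Ω sin φ = 2 × 7.29×10⁻⁵ × sin 29° = 7.07×10⁻⁵ s⁻¹
Geostrophic balance rearranged: |∂P/∂n| = f ρ V_g
|∂P/∂n| = 7.07×10⁻⁵ × 0.725 × 10.0 = 5.12×10⁻⁴ Pa/m

5.12×10⁻⁴ Pa/m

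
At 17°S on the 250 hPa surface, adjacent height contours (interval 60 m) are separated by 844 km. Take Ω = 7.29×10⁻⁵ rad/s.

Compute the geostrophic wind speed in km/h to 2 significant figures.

59 km/h

Coriolis parameter at 17°S:
f = 2Ω sin φ = 2 × 7.29×10⁻⁵ × sin 17° = 4.26×10⁻⁵ s⁻¹
Height gradient: |∂Z/∂n| = 60 m / 844000 m = 7.11×10⁻⁵
On a pressure surface, geostrophic balance gives V_g = (g/f)|∂Z/∂n|:
V_g = 9.81 × 7.11×10⁻⁵ / 4.26×10⁻⁵ = 16.4 m/s
Converting: 16.4 m/s × 3.6 = 59 km/h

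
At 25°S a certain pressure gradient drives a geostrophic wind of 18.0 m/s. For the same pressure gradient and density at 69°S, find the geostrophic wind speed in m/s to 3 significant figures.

8.15 m/s

With the same pressure gradient and density, V_g ∝ 1/f ∝ 1/sin φ.
V₂ = V₁ · sin φ₁ / sin φ₂ = 18.0 × sin 25° / sin 69°
V₂ = 18.0 × 0.4226/0.9336 = 8.15 m/s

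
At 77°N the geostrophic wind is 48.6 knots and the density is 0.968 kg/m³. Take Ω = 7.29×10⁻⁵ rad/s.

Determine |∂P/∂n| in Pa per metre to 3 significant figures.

3.44×10⁻³ Pa/m

Coriolis parameter at 77°N:
f = 2Ω sin φ = 2 × 7.29×10⁻⁵ × sin 77° = 1.42×10⁻⁴ s⁻¹
Wind speed in SI: 48.6 knots = 25.0 m/s
Geostrophic balance rearranged: |∂P/∂n| = f ρ V_g
|∂P/∂n| = 1.42×10⁻⁴ × 0.968 × 25.0 = 3.44×10⁻³ Pa/m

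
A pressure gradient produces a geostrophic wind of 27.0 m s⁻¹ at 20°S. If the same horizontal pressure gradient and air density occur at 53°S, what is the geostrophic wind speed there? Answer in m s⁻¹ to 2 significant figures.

With the same pressure gradient and density, V_g ∝ 1/f ∝ 1/sin φ.
V₂ = V₁ · sin φ₁ / sin φ₂ = 27.0 × sin 20° / sin 53°
V₂ = 27.0 × 0.3420/0.7986 = 12 m s⁻¹

12 m s⁻¹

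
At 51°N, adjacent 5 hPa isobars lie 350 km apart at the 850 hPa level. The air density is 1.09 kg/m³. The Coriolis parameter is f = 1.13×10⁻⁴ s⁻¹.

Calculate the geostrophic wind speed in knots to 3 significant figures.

Pressure gradient: |∂P/∂n| = 500 Pa / 350000 m = 1.43×10⁻³ Pa/m
Geostrophic balance (pressure-gradient force = Coriolis force):
V_g = (1/(fρ)) |∂P/∂n| = 1.43×10⁻³ / (1.13×10⁻⁴ × 1.09) = 11.6 m/s
Converting: 11.6 m/s × 1.944 = 22.5 knots

22.5 knots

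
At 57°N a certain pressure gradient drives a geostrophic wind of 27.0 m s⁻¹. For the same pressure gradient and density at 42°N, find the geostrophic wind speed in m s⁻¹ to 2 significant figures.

34 m s⁻¹

With the same pressure gradient and density, V_g ∝ 1/f ∝ 1/sin φ.
V₂ = V₁ · sin φ₁ / sin φ₂ = 27.0 × sin 57° / sin 42°
V₂ = 27.0 × 0.8387/0.6691 = 34 m s⁻¹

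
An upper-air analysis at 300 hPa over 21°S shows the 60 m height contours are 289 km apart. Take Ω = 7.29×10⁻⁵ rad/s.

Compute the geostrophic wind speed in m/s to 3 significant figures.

39.0 m/s

Coriolis parameter at 21°S:
f = 2Ω sin φ = 2 × 7.29×10⁻⁵ × sin 21° = 5.23×10⁻⁵ s⁻¹
Height gradient: |∂Z/∂n| = 60 m / 289000 m = 2.08×10⁻⁴
On a pressure surface, geostrophic balance gives V_g = (g/f)|∂Z/∂n|:
V_g = 9.81 × 2.08×10⁻⁴ / 5.23×10⁻⁵ = 39.0 m/s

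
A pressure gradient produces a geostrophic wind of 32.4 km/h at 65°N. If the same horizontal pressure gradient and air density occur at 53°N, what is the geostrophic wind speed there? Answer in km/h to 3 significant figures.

With the same pressure gradient and density, V_g ∝ 1/f ∝ 1/sin φ.
V₂ = V₁ · sin φ₁ / sin φ₂ = 32.4 × sin 65° / sin 53°
V₂ = 32.4 × 0.9063/0.7986 = 36.8 km/h

36.8 km/h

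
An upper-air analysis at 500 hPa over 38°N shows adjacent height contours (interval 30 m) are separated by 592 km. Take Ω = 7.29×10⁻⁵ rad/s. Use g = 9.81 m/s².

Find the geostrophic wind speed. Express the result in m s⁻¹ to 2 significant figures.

5.5 m s⁻¹

Coriolis parameter at 38°N:
f = 2Ω sin φ = 2 × 7.29×10⁻⁵ × sin 38° = 8.98×10⁻⁵ s⁻¹
Height gradient: |∂Z/∂n| = 30 m / 592000 m = 5.07×10⁻⁵
On a pressure surface, geostrophic balance gives V_g = (g/f)|∂Z/∂n|:
V_g = 9.81 × 5.07×10⁻⁵ / 8.98×10⁻⁵ = 5.54 m/s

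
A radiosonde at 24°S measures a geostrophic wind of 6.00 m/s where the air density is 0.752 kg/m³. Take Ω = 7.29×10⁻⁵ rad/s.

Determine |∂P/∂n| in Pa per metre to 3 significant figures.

Coriolis parameter at 24°S:
f = 2Ω sin φ = 2 × 7.29×10⁻⁵ × sin 24° = 5.93×10⁻⁵ s⁻¹
Geostrophic balance rearranged: |∂P/∂n| = f ρ V_g
|∂P/∂n| = 5.93×10⁻⁵ × 0.752 × 6.00 = 2.68×10⁻⁴ Pa/m

2.68×10⁻⁴ Pa/m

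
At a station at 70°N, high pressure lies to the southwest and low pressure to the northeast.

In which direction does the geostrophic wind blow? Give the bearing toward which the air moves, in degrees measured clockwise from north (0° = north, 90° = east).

The pressure-gradient force points toward the northeast (bearing 045°).
Geostrophic balance: in the Northern Hemisphere the Coriolis force deflects motion to the right, so the geostrophic wind blows 90° to the right of the pressure-gradient force (low pressure on the left).
Rotating 045° by 90° clockwise gives 135° — the wind blows toward the southeast.

135°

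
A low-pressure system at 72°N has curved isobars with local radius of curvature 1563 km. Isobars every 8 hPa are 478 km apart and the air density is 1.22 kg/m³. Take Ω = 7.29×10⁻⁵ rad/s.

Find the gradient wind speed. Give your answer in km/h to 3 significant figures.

Coriolis parameter at 72°N:
f = 2Ω sin φ = 2 × 7.29×10⁻⁵ × sin 72° = 1.39×10⁻⁴ s⁻¹
Pressure gradient: |∂P/∂n| = 800 Pa / 478000 m = 1.67×10⁻³ Pa/m
Geostrophic speed: V_g = |∂P/∂n|/(fρ) = 1.67×10⁻³/(1.39×10⁻⁴ × 1.22) = 9.89 m/s
Around a low, centrifugal force acts outward with Coriolis, so pressure-gradient force balances both:
(1/ρ)|∂P/∂n| = fV + V²/R  →  V² + fR·V − fR·V_g = 0
With fR = 1.39×10⁻⁴ × 1563×10³ m = 217 m/s:
V = [−fR + √((fR)² + 4 fR V_g)]/2 = [−217 + √(217² + 4×217×9.89)]/2 = 9.48 m/s
Subgeostrophic (V < V_g = 9.89 m/s), as expected around a low.
Converting: 9.48 m/s × 3.6 = 34.1 km/h

34.1 km/h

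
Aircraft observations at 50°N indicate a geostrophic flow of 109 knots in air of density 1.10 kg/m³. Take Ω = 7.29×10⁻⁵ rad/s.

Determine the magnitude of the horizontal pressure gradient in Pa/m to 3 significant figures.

Coriolis parameter at 50°N:
f = 2Ω sin φ = 2 × 7.29×10⁻⁵ × sin 50° = 1.12×10⁻⁴ s⁻¹
Wind speed in SI: 109 knots = 56.1 m/s
Geostrophic balance rearranged: |∂P/∂n| = f ρ V_g
|∂P/∂n| = 1.12×10⁻⁴ × 1.10 × 56.1 = 6.89×10⁻³ Pa/m

6.89×10⁻³ Pa/m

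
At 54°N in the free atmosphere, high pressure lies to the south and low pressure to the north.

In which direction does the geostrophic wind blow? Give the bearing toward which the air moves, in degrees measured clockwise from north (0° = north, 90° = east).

The pressure-gradient force points toward the north (bearing 000°).
Geostrophic balance: in the Northern Hemisphere the Coriolis force deflects motion to the right, so the geostrophic wind blows 90° to the right of the pressure-gradient force (low pressure on the left).
Rotating 000° by 90° clockwise gives 090° — the wind blows toward the east.

090°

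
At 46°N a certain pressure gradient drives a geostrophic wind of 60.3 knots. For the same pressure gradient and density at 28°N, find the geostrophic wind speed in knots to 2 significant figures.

92 knots

With the same pressure gradient and density, V_g ∝ 1/f ∝ 1/sin φ.
V₂ = V₁ · sin φ₁ / sin φ₂ = 60.3 × sin 46° / sin 28°
V₂ = 60.3 × 0.7193/0.4695 = 92 knots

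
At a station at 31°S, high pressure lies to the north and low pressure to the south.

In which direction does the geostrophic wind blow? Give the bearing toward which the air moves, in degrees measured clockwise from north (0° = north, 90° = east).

090°

The pressure-gradient force points toward the south (bearing 180°).
Geostrophic balance: in the Southern Hemisphere the Coriolis force deflects motion to the left, so the geostrophic wind blows 90° to the left of the pressure-gradient force (low pressure on the right).
Rotating 180° by 90° counterclockwise gives 090° — the wind blows toward the east.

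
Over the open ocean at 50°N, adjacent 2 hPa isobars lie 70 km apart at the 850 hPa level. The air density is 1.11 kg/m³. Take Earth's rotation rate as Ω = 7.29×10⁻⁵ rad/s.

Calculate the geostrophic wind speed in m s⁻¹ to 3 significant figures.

Coriolis parameter at 50°N:
f = 2Ω sin φ = 2 × 7.29×10⁻⁵ × sin 50° = 1.12×10⁻⁴ s⁻¹
Pressure gradient: |∂P/∂n| = 200 Pa / 70000 m = 2.86×10⁻³ Pa/m
Geostrophic balance (pressure-gradient force = Coriolis force):
V_g = (1/(fρ)) |∂P/∂n| = 2.86×10⁻³ / (1.12×10⁻⁴ × 1.11) = 23.0 m/s

23.0 m s⁻¹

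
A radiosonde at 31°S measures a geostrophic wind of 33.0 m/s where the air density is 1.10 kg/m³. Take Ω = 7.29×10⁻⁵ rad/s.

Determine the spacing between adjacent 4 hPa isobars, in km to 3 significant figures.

147 km

Coriolis parameter at 31°S:
f = 2Ω sin φ = 2 × 7.29×10⁻⁵ × sin 31° = 7.51×10⁻⁵ s⁻¹
Geostrophic balance rearranged: |∂P/∂n| = f ρ V_g
|∂P/∂n| = 7.51×10⁻⁵ × 1.10 × 33.0 = 2.73×10⁻³ Pa/m
Isobar spacing: Δn = ΔP/|∂P/∂n| = 400 Pa / 2.73×10⁻³ Pa/m = 146743 m ≈ 147 km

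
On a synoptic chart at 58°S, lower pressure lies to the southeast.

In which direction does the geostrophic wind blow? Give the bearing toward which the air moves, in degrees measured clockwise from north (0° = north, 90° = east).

045°

The pressure-gradient force points toward the southeast (bearing 135°).
Geostrophic balance: in the Southern Hemisphere the Coriolis force deflects motion to the left, so the geostrophic wind blows 90° to the left of the pressure-gradient force (low pressure on the right).
Rotating 135° by 90° counterclockwise gives 045° — the wind blows toward the northeast.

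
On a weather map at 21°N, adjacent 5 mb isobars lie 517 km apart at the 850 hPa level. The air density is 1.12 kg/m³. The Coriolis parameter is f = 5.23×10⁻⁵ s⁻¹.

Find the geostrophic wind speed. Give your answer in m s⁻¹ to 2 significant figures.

Pressure gradient: |∂P/∂n| = 500 Pa / 517000 m = 9.67×10⁻⁴ Pa/m
Geostrophic balance (pressure-gradient force = Coriolis force):
V_g = (1/(fρ)) |∂P/∂n| = 9.67×10⁻⁴ / (5.23×10⁻⁵ × 1.12) = 16.5 m/s

17 m s⁻¹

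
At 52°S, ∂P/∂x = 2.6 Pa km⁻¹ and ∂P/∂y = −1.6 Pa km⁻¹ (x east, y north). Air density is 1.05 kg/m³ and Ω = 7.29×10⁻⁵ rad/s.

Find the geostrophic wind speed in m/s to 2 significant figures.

Coriolis parameter at 52°S:
f = 2Ω sin φ = 2 × 7.29×10⁻⁵ × sin 52° = 1.15×10⁻⁴ s⁻¹
In the Southern Hemisphere f is negative: f = −1.15×10⁻⁴ s⁻¹.
Component geostrophic relations (x east, y north):
u_g = −(1/(fρ)) ∂P/∂y,  v_g = (1/(fρ)) ∂P/∂x
u_g = −(−1.6×10⁻³)/(−1.15×10⁻⁴ × 1.05) = −13.3 m/s;  v_g = (2.6×10⁻³)/(−1.15×10⁻⁴ × 1.05) = −21.6 m/s
|V_g| = √(u_g² + v_g²) = 25.3 m/s

25 m/s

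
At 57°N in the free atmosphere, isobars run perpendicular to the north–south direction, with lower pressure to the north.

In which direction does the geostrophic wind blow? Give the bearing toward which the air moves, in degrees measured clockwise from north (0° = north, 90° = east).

090°

The pressure-gradient force points toward the north (bearing 000°).
Geostrophic balance: in the Northern Hemisphere the Coriolis force deflects motion to the right, so the geostrophic wind blows 90° to the right of the pressure-gradient force (low pressure on the left).
Rotating 000° by 90° clockwise gives 090° — the wind blows toward the east.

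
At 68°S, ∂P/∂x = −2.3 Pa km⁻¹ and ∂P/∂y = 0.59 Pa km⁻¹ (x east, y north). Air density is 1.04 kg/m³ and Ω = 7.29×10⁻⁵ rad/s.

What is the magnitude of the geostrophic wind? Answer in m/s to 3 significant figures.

16.9 m/s

Coriolis parameter at 68°S:
f = 2Ω sin φ = 2 × 7.29×10⁻⁵ × sin 68° = 1.35×10⁻⁴ s⁻¹
In the Southern Hemisphere f is negative: f = −1.35×10⁻⁴ s⁻¹.
Component geostrophic relations (x east, y north):
u_g = −(1/(fρ)) ∂P/∂y,  v_g = (1/(fρ)) ∂P/∂x
u_g = −(0.59×10⁻³)/(−1.35×10⁻⁴ × 1.04) = 4.20 m/s;  v_g = (−2.3×10⁻³)/(−1.35×10⁻⁴ × 1.04) = 16.4 m/s
|V_g| = √(u_g² + v_g²) = 16.9 m/s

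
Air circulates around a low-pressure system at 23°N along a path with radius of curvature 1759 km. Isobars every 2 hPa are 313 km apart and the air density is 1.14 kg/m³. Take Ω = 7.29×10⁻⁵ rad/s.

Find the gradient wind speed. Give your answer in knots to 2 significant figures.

Coriolis parameter at 23°N:
f = 2Ω sin φ = 2 × 7.29×10⁻⁵ × sin 23° = 5.70×10⁻⁵ s⁻¹
Pressure gradient: |∂P/∂n| = 200 Pa / 313000 m = 6.39×10⁻⁴ Pa/m
Geostrophic speed: V_g = |∂P/∂n|/(fρ) = 6.39×10⁻⁴/(5.70×10⁻⁵ × 1.14) = 9.84 m/s
Around a low, centrifugal force acts outward with Coriolis, so pressure-gradient force balances both:
(1/ρ)|∂P/∂n| = fV + V²/R  →  V² + fR·V − fR·V_g = 0
With fR = 5.70×10⁻⁵ × 1759×10³ m = 100 m/s:
V = [−fR + √((fR)² + 4 fR V_g)]/2 = [−100 + √(100² + 4×100×9.84)]/2 = 9.03 m/s
Subgeostrophic (V < V_g = 9.84 m/s), as expected around a low.
Converting: 9.03 m/s × 1.944 = 18 knots

18 knots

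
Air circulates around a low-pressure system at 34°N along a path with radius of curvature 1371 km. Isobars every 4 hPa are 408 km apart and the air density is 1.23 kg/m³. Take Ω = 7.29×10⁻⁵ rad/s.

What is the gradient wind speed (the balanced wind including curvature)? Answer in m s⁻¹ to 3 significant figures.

9.04 m s⁻¹

Coriolis parameter at 34°N:
f = 2Ω sin φ = 2 × 7.29×10⁻⁵ × sin 34° = 8.15×10⁻⁵ s⁻¹
Pressure gradient: |∂P/∂n| = 400 Pa / 408000 m = 9.80×10⁻⁴ Pa/m
Geostrophic speed: V_g = |∂P/∂n|/(fρ) = 9.80×10⁻⁴/(8.15×10⁻⁵ × 1.23) = 9.78 m/s
Around a low, centrifugal force acts outward with Coriolis, so pressure-gradient force balances both:
(1/ρ)|∂P/∂n| = fV + V²/R  →  V² + fR·V − fR·V_g = 0
With fR = 8.15×10⁻⁵ × 1371×10³ m = 112 m/s:
V = [−fR + √((fR)² + 4 fR V_g)]/2 = [−112 + √(112² + 4×112×9.78)]/2 = 9.04 m/s
Subgeostrophic (V < V_g = 9.78 m/s), as expected around a low.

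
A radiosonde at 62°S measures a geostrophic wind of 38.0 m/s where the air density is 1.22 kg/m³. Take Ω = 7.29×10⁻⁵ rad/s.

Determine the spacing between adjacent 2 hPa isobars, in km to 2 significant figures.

Coriolis parameter at 62°S:
f = 2Ω sin φ = 2 × 7.29×10⁻⁵ × sin 62° = 1.29×10⁻⁴ s⁻¹
Geostrophic balance rearranged: |∂P/∂n| = f ρ V_g
|∂P/∂n| = 1.29×10⁻⁴ × 1.22 × 38.0 = 5.97×10⁻³ Pa/m
Isobar spacing: Δn = ΔP/|∂P/∂n| = 200 Pa / 5.97×10⁻³ Pa/m = 33512 m ≈ 34 km

34 km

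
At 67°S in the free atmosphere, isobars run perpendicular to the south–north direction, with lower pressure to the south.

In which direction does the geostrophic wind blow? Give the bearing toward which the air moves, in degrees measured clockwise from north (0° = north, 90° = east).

The pressure-gradient force points toward the south (bearing 180°).
Geostrophic balance: in the Southern Hemisphere the Coriolis force deflects motion to the left, so the geostrophic wind blows 90° to the left of the pressure-gradient force (low pressure on the right).
Rotating 180° by 90° counterclockwise gives 090° — the wind blows toward the east.

090°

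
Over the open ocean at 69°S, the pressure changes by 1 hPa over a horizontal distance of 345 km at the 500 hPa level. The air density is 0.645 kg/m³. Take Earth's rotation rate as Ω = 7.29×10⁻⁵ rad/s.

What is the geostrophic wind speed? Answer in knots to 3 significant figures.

Coriolis parameter at 69°S:
f = 2Ω sin φ = 2 × 7.29×10⁻⁵ × sin 69° = 1.36×10⁻⁴ s⁻¹
Pressure gradient: |∂P/∂n| = 100 Pa / 345000 m = 2.90×10⁻⁴ Pa/m
Geostrophic balance (pressure-gradient force = Coriolis force):
V_g = (1/(fρ)) |∂P/∂n| = 2.90×10⁻⁴ / (1.36×10⁻⁴ × 0.645) = 3.30 m/s
Converting: 3.30 m/s × 1.944 = 6.42 knots

6.42 knots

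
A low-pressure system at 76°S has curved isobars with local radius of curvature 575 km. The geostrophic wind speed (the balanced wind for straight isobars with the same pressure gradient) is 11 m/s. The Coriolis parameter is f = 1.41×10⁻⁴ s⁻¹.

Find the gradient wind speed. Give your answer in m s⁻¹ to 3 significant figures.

9.81 m s⁻¹

Around a low, centrifugal force acts outward with Coriolis, so pressure-gradient force balances both:
(1/ρ)|∂P/∂n| = fV + V²/R  →  V² + fR·V − fR·V_g = 0
With fR = 1.41×10⁻⁴ × 575×10³ m = 81.1 m/s:
V = [−fR + √((fR)² + 4 fR V_g)]/2 = [−81.1 + √(81.1² + 4×81.1×11)]/2 = 9.81 m/s
Subgeostrophic (V < V_g = 11 m/s), as expected around a low.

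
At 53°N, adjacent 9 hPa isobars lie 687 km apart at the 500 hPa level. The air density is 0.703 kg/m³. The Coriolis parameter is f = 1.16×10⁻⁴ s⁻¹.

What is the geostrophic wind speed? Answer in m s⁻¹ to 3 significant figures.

Pressure gradient: |∂P/∂n| = 900 Pa / 687000 m = 1.31×10⁻³ Pa/m
Geostrophic balance (pressure-gradient force = Coriolis force):
V_g = (1/(fρ)) |∂P/∂n| = 1.31×10⁻³ / (1.16×10⁻⁴ × 0.703) = 16.1 m/s

16.1 m s⁻¹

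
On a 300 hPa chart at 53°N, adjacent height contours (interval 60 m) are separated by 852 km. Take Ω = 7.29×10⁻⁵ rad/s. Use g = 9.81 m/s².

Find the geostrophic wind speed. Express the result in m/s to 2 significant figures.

5.9 m/s

Coriolis parameter at 53°N:
f = 2Ω sin φ = 2 × 7.29×10⁻⁵ × sin 53° = 1.16×10⁻⁴ s⁻¹
Height gradient: |∂Z/∂n| = 60 m / 852000 m = 7.04×10⁻⁵
On a pressure surface, geostrophic balance gives V_g = (g/f)|∂Z/∂n|:
V_g = 9.81 × 7.04×10⁻⁵ / 1.16×10⁻⁴ = 5.93 m/s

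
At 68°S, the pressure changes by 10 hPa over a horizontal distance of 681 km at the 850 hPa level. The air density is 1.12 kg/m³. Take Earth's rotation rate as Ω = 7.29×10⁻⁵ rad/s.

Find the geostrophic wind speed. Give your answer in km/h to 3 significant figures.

34.9 km/h

Coriolis parameter at 68°S:
f = 2Ω sin φ = 2 × 7.29×10⁻⁵ × sin 68° = 1.35×10⁻⁴ s⁻¹
Pressure gradient: |∂P/∂n| = 1000 Pa / 681000 m = 1.47×10⁻³ Pa/m
Geostrophic balance (pressure-gradient force = Coriolis force):
V_g = (1/(fρ)) |∂P/∂n| = 1.47×10⁻³ / (1.35×10⁻⁴ × 1.12) = 9.70 m/s
Converting: 9.70 m/s × 3.6 = 34.9 km/h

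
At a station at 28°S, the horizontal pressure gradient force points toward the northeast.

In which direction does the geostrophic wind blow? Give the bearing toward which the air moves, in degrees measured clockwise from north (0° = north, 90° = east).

The pressure-gradient force points toward the northeast (bearing 045°).
Geostrophic balance: in the Southern Hemisphere the Coriolis force deflects motion to the left, so the geostrophic wind blows 90° to the left of the pressure-gradient force (low pressure on the right).
Rotating 045° by 90° counterclockwise gives 315° — the wind blows toward the northwest.

315°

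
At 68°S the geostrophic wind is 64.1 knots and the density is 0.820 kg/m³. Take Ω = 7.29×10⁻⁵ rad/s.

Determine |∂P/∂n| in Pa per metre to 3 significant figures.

Coriolis parameter at 68°S:
f = 2Ω sin φ = 2 × 7.29×10⁻⁵ × sin 68° = 1.35×10⁻⁴ s⁻¹
Wind speed in SI: 64.1 knots = 33.0 m/s
Geostrophic balance rearranged: |∂P/∂n| = f ρ V_g
|∂P/∂n| = 1.35×10⁻⁴ × 0.820 × 33.0 = 3.66×10⁻³ Pa/m

3.66×10⁻³ Pa/m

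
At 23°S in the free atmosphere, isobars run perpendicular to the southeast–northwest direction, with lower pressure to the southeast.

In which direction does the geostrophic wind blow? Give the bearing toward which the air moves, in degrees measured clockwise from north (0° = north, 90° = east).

045°

The pressure-gradient force points toward the southeast (bearing 135°).
Geostrophic balance: in the Southern Hemisphere the Coriolis force deflects motion to the left, so the geostrophic wind blows 90° to the left of the pressure-gradient force (low pressure on the right).
Rotating 135° by 90° counterclockwise gives 045° — the wind blows toward the northeast.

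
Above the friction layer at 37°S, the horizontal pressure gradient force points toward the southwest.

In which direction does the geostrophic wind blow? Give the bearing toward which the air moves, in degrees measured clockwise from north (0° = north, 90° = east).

135°

The pressure-gradient force points toward the southwest (bearing 225°).
Geostrophic balance: in the Southern Hemisphere the Coriolis force deflects motion to the left, so the geostrophic wind blows 90° to the left of the pressure-gradient force (low pressure on the right).
Rotating 225° by 90° counterclockwise gives 135° — the wind blows toward the southeast.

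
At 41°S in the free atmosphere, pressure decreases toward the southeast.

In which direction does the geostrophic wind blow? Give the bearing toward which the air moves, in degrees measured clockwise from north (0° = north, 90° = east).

The pressure-gradient force points toward the southeast (bearing 135°).
Geostrophic balance: in the Southern Hemisphere the Coriolis force deflects motion to the left, so the geostrophic wind blows 90° to the left of the pressure-gradient force (low pressure on the right).
Rotating 135° by 90° counterclockwise gives 045° — the wind blows toward the northeast.

045°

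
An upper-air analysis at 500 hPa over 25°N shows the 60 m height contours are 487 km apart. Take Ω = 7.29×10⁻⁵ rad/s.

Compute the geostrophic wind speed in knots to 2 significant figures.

Coriolis parameter at 25°N:
f = 2Ω sin φ = 2 × 7.29×10⁻⁵ × sin 25° = 6.16×10⁻⁵ s⁻¹
Height gradient: |∂Z/∂n| = 60 m / 487000 m = 1.23×10⁻⁴
On a pressure surface, geostrophic balance gives V_g = (g/f)|∂Z/∂n|:
V_g = 9.81 × 1.23×10⁻⁴ / 6.16×10⁻⁵ = 19.6 m/s
Converting: 19.6 m/s × 1.944 = 38 knots

38 knots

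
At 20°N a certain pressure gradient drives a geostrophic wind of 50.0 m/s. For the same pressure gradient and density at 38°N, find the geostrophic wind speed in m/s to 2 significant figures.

With the same pressure gradient and density, V_g ∝ 1/f ∝ 1/sin φ.
V₂ = V₁ · sin φ₁ / sin φ₂ = 50.0 × sin 20° / sin 38°
V₂ = 50.0 × 0.3420/0.6157 = 28 m/s

28 m/s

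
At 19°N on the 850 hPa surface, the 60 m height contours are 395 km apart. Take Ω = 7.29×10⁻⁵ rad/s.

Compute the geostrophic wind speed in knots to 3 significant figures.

61.0 knots

Coriolis parameter at 19°N:
f = 2Ω sin φ = 2 × 7.29×10⁻⁵ × sin 19° = 4.75×10⁻⁵ s⁻¹
Height gradient: |∂Z/∂n| = 60 m / 395000 m = 1.52×10⁻⁴
On a pressure surface, geostrophic balance gives V_g = (g/f)|∂Z/∂n|:
V_g = 9.81 × 1.52×10⁻⁴ / 4.75×10⁻⁵ = 31.4 m/s
Converting: 31.4 m/s × 1.944 = 61.0 knots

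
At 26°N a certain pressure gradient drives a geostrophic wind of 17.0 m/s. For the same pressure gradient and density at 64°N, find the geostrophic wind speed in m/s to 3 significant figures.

8.29 m/s

With the same pressure gradient and density, V_g ∝ 1/f ∝ 1/sin φ.
V₂ = V₁ · sin φ₁ / sin φ₂ = 17.0 × sin 26° / sin 64°
V₂ = 17.0 × 0.4384/0.8988 = 8.29 m/s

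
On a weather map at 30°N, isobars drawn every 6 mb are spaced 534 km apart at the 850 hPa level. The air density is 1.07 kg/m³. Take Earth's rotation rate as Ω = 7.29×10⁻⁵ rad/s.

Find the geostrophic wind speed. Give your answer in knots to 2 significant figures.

28 knots

Coriolis parameter at 30°N:
f = 2Ω sin φ = 2 × 7.29×10⁻⁵ × sin 30° = 7.29×10⁻⁵ s⁻¹
Pressure gradient: |∂P/∂n| = 600 Pa / 534000 m = 1.12×10⁻³ Pa/m
Geostrophic balance (pressure-gradient force = Coriolis force):
V_g = (1/(fρ)) |∂P/∂n| = 1.12×10⁻³ / (7.29×10⁻⁵ × 1.07) = 14.4 m/s
Converting: 14.4 m/s × 1.944 = 28 knots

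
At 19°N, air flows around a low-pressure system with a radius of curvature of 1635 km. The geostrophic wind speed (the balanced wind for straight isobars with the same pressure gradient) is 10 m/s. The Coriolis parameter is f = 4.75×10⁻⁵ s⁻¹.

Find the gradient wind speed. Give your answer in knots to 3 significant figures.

17.4 knots

Around a low, centrifugal force acts outward with Coriolis, so pressure-gradient force balances both:
(1/ρ)|∂P/∂n| = fV + V²/R  →  V² + fR·V − fR·V_g = 0
With fR = 4.75×10⁻⁵ × 1635×10³ m = 77.7 m/s:
V = [−fR + √((fR)² + 4 fR V_g)]/2 = [−77.7 + √(77.7² + 4×77.7×10)]/2 = 8.97 m/s
Subgeostrophic (V < V_g = 10 m/s), as expected around a low.
Converting: 8.97 m/s × 1.944 = 17.4 knots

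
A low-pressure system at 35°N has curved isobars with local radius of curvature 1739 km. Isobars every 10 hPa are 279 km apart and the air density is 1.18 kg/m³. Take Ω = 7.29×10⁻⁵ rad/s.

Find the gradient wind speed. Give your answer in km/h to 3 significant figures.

Coriolis parameter at 35°N:
f = 2Ω sin φ = 2 × 7.29×10⁻⁵ × sin 35° = 8.36×10⁻⁵ s⁻¹
Pressure gradient: |∂P/∂n| = 1000 Pa / 279000 m = 3.58×10⁻³ Pa/m
Geostrophic speed: V_g = |∂P/∂n|/(fρ) = 3.58×10⁻³/(8.36×10⁻⁵ × 1.18) = 36.3 m/s
Around a low, centrifugal force acts outward with Coriolis, so pressure-gradient force balances both:
(1/ρ)|∂P/∂n| = fV + V²/R  →  V² + fR·V − fR·V_g = 0
With fR = 8.36×10⁻⁵ × 1739×10³ m = 145 m/s:
V = [−fR + √((fR)² + 4 fR V_g)]/2 = [−145 + √(145² + 4×145×36.3)]/2 = 30.1 m/s
Subgeostrophic (V < V_g = 36.3 m/s), as expected around a low.
Converting: 30.1 m/s × 3.6 = 108 km/h

108 km/h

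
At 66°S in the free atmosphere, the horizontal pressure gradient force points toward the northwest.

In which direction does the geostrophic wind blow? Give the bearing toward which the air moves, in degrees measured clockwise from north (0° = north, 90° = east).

The pressure-gradient force points toward the northwest (bearing 315°).
Geostrophic balance: in the Southern Hemisphere the Coriolis force deflects motion to the left, so the geostrophic wind blows 90° to the left of the pressure-gradient force (low pressure on the right).
Rotating 315° by 90° counterclockwise gives 225° — the wind blows toward the southwest.

225°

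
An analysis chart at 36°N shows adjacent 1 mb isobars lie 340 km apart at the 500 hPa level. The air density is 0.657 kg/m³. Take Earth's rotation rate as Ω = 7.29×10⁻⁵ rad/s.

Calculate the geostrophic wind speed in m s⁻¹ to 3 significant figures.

5.22 m s⁻¹

Coriolis parameter at 36°N:
f = 2Ω sin φ = 2 × 7.29×10⁻⁵ × sin 36° = 8.57×10⁻⁵ s⁻¹
Pressure gradient: |∂P/∂n| = 100 Pa / 340000 m = 2.94×10⁻⁴ Pa/m
Geostrophic balance (pressure-gradient force = Coriolis force):
V_g = (1/(fρ)) |∂P/∂n| = 2.94×10⁻⁴ / (8.57×10⁻⁵ × 0.657) = 5.22 m/s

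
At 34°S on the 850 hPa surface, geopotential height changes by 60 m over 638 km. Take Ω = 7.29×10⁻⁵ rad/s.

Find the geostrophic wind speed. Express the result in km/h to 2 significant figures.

41 km/h

Coriolis parameter at 34°S:
f = 2Ω sin φ = 2 × 7.29×10⁻⁵ × sin 34° = 8.15×10⁻⁵ s⁻¹
Height gradient: |∂Z/∂n| = 60 m / 638000 m = 9.40×10⁻⁵
On a pressure surface, geostrophic balance gives V_g = (g/f)|∂Z/∂n|:
V_g = 9.81 × 9.40×10⁻⁵ / 8.15×10⁻⁵ = 11.3 m/s
Converting: 11.3 m/s × 3.6 = 41 km/h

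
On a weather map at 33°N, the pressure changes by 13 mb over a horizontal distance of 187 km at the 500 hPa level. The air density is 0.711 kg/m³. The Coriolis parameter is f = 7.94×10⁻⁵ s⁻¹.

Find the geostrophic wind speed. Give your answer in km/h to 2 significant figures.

Pressure gradient: |∂P/∂n| = 1300 Pa / 187000 m = 6.95×10⁻³ Pa/m
Geostrophic balance (pressure-gradient force = Coriolis force):
V_g = (1/(fρ)) |∂P/∂n| = 6.95×10⁻³ / (7.94×10⁻⁵ × 0.711) = 123 m/s
Converting: 123 m/s × 3.6 = 440 km/h

440 km/h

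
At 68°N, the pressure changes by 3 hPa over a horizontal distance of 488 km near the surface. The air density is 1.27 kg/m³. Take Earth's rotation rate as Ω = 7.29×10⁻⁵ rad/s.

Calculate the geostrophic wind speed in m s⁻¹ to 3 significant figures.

Coriolis parameter at 68°N:
f = 2Ω sin φ = 2 × 7.29×10⁻⁵ × sin 68° = 1.35×10⁻⁴ s⁻¹
Pressure gradient: |∂P/∂n| = 300 Pa / 488000 m = 6.15×10⁻⁴ Pa/m
Geostrophic balance (pressure-gradient force = Coriolis force):
V_g = (1/(fρ)) |∂P/∂n| = 6.15×10⁻⁴ / (1.35×10⁻⁴ × 1.27) = 3.58 m/s

3.58 m s⁻¹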